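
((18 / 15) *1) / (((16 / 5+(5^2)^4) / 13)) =26/651047 = 0.00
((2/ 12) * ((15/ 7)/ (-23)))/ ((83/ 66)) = -165/13363 = -0.01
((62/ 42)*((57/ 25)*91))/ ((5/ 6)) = 45942/125 = 367.54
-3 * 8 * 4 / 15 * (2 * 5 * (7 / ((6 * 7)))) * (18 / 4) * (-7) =336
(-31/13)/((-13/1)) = 31/169 = 0.18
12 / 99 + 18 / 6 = 103/33 = 3.12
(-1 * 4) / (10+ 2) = -1/3 = -0.33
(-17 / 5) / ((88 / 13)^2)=-2873/38720 = -0.07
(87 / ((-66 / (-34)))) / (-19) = -493/209 = -2.36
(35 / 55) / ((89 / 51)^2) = 18207/87131 = 0.21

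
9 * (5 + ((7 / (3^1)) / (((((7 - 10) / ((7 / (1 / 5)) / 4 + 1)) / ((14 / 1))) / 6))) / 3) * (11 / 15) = -6842/5 = -1368.40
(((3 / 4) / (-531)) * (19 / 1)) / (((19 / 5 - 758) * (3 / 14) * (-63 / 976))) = -46360/18021609 = 0.00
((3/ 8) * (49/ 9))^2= 2401/576 = 4.17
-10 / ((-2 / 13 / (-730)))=-47450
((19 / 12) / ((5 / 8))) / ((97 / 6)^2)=456/47045 = 0.01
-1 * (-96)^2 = -9216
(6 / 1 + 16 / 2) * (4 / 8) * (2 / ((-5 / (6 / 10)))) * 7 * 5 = -294/5 = -58.80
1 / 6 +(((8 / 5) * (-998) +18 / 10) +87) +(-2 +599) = -910.83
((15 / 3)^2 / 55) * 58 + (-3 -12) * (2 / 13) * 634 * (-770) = 161103170/143 = 1126595.59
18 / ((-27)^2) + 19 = 1541/81 = 19.02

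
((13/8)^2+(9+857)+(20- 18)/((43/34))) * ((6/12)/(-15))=-2394851/82560 = -29.01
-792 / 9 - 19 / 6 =-547/6 = -91.17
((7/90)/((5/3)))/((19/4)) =14/1425 = 0.01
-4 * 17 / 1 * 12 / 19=-816/19 = -42.95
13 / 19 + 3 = 70/19 = 3.68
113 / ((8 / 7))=791/8 = 98.88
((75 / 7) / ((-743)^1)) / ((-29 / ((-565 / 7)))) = -42375/1055803 = -0.04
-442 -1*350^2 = -122942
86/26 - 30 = -347/13 = -26.69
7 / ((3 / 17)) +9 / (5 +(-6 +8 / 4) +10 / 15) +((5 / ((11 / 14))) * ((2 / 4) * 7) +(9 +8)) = 13916/165 = 84.34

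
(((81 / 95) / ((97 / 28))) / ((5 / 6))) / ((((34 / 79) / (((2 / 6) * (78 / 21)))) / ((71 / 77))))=47250216/60312175 = 0.78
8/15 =0.53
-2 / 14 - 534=-3739/7 = -534.14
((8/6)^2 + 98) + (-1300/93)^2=295.18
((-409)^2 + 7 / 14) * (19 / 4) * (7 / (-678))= -8203.70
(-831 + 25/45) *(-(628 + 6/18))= 14088490/27 = 521795.93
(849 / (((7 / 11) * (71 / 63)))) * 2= 168102/71 = 2367.63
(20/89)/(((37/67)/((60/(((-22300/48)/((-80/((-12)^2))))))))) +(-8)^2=47019136/734339 = 64.03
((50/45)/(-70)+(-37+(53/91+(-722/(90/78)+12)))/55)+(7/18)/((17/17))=-736673/64350 = -11.45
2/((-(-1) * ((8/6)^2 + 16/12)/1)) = 0.64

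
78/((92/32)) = 624/23 = 27.13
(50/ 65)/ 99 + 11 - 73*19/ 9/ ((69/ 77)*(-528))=48309491/4262544 = 11.33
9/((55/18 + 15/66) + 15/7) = 6237/3760 = 1.66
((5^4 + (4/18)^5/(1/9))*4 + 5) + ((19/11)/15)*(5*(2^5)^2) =223340035/72171 = 3094.60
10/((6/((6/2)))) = 5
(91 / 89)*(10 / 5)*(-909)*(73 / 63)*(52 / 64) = -1246037/712 = -1750.05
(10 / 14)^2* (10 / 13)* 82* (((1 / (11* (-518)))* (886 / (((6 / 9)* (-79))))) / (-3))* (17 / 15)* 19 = -293332450/430110681 = -0.68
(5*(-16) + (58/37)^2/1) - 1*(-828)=1027376/1369 = 750.46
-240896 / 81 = -2974.02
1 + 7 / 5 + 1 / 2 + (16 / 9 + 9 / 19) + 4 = 15649/1710 = 9.15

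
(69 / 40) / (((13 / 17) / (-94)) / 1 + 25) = 55131/798740 = 0.07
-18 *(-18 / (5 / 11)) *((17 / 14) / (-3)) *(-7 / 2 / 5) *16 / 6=13464/25 = 538.56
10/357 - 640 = -639.97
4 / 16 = 1/4 = 0.25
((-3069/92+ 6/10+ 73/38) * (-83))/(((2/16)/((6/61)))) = 268442916/133285 = 2014.05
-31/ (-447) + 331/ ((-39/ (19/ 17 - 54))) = 14781544/32929 = 448.89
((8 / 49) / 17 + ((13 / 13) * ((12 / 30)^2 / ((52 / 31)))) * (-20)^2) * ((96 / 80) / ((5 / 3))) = 7438896/270725 = 27.48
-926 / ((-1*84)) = 463/42 = 11.02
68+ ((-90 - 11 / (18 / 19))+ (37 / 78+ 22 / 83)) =-319217/9711 = -32.87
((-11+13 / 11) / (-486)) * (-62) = -124/99 = -1.25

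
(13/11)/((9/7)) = 91/99 = 0.92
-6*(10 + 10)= -120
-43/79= -0.54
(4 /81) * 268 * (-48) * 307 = -5265664/27 = -195024.59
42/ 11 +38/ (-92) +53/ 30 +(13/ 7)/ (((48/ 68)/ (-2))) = -4787/53130 = -0.09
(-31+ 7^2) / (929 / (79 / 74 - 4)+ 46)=-651/9794 = -0.07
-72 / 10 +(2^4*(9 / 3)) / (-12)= -56/5 = -11.20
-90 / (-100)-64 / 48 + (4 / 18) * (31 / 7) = 347/630 = 0.55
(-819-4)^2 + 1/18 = 12191923/18 = 677329.06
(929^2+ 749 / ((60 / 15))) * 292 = 252062649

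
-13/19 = -0.68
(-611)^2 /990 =373321/990 = 377.09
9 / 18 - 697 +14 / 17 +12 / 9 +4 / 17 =-70799/102 = -694.11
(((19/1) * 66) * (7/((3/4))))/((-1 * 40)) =-1463/5 = -292.60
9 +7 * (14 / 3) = 41.67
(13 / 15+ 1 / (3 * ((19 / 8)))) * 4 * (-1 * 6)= -2296/95 = -24.17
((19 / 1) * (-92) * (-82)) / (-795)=-143336/795 = -180.30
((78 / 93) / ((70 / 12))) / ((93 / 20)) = 208/6727 = 0.03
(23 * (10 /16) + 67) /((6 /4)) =217/4 = 54.25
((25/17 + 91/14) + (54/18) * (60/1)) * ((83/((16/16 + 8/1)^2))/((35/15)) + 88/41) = 18291955/37638 = 486.00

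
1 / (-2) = -1/2 = -0.50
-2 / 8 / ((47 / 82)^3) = -137842/103823 = -1.33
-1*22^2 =-484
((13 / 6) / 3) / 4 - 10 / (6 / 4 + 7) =-1219/1224 = -1.00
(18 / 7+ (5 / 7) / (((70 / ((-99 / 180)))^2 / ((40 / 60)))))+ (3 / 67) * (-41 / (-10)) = 2.76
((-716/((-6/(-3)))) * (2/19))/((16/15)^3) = -31.05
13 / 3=4.33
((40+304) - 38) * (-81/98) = -12393/49 = -252.92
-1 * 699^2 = -488601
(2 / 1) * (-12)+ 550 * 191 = 105026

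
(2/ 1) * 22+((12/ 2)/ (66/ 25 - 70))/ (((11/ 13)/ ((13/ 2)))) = 802381/18524 = 43.32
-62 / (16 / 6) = -93/4 = -23.25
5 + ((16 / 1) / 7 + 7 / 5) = 304/35 = 8.69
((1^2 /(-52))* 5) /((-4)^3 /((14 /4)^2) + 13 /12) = 147/6331 = 0.02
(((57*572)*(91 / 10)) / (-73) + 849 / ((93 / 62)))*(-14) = 17876488/365 = 48976.68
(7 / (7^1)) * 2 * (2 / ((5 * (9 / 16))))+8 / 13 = 1192/585 = 2.04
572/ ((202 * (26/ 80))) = 880/101 = 8.71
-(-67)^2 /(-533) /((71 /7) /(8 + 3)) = 345653/37843 = 9.13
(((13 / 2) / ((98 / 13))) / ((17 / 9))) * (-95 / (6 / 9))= -433485/6664 = -65.05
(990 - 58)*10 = 9320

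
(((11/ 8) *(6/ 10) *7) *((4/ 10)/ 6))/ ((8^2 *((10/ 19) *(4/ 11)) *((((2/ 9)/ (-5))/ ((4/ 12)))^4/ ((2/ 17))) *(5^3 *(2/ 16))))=1303533/1740800 = 0.75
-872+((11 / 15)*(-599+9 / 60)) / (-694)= -181418653/208200 = -871.37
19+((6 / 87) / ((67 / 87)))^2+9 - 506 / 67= 91826/4489 = 20.46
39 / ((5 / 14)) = 546/5 = 109.20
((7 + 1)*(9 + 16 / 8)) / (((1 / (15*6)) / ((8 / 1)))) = 63360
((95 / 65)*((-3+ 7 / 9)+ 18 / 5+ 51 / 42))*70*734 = 22773818/117 = 194648.02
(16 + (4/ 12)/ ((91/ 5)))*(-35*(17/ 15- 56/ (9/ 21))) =8496739/117 = 72621.70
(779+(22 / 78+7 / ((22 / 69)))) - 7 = 681455/858 = 794.24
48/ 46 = 24/23 = 1.04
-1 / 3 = -0.33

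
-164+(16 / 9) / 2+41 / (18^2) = -52807/324 = -162.98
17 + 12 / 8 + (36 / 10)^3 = 16289/250 = 65.16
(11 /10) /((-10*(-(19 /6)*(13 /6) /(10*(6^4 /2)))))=128304/1235 = 103.89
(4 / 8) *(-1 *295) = -295/2 = -147.50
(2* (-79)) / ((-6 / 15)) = 395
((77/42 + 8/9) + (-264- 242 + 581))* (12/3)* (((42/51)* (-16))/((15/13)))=-8147776/2295 = -3550.23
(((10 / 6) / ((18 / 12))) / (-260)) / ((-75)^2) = -1/1316250 = 0.00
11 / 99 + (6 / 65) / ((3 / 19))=407/585 = 0.70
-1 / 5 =-0.20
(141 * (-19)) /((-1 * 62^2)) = 2679/3844 = 0.70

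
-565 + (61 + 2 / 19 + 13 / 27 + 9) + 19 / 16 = -4048397/8208 = -493.23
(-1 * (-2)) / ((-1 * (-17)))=2/17 = 0.12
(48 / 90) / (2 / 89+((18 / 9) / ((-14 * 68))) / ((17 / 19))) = 5761504/217395 = 26.50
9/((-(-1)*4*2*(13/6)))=27/52 = 0.52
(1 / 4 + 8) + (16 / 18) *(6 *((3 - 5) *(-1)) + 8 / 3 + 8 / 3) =23.66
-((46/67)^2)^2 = -4477456/20151121 = -0.22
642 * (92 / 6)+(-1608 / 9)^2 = 375892/9 = 41765.78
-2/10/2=-1/10 = -0.10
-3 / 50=-0.06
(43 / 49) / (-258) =-1/294 = 0.00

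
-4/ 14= -2/7 = -0.29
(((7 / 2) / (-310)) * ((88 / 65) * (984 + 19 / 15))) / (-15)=2275966/2266875 = 1.00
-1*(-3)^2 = -9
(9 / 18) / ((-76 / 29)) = -29/152 = -0.19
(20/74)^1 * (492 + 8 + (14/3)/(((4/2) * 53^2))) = 42135070/311799 = 135.14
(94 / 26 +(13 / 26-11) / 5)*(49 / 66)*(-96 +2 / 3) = -9653/90 = -107.26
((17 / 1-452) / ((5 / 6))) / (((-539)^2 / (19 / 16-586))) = 2442177/2324168 = 1.05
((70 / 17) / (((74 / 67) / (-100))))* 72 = -16884000/629 = -26842.61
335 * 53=17755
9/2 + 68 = 145/2 = 72.50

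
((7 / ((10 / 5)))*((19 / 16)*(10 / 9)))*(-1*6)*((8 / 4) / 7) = -95/12 = -7.92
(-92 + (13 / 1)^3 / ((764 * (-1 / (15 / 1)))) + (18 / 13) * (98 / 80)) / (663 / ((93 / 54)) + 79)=-51355871/178564945 = -0.29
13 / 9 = 1.44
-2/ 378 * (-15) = 5/63 = 0.08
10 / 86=5/43 = 0.12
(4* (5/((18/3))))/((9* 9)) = 10/243 = 0.04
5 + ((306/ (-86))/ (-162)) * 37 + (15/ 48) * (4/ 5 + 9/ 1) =8.88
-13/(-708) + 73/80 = 13181/14160 = 0.93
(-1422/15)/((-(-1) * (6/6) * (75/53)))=-8374/125 = -66.99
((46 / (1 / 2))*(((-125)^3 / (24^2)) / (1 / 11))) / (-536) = 494140625/77184 = 6402.11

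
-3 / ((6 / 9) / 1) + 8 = 7/2 = 3.50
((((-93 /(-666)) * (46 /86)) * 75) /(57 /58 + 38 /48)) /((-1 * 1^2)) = -1240620/392977 = -3.16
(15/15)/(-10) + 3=2.90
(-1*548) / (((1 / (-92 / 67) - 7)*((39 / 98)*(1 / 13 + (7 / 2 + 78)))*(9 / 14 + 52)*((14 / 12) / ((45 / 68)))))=7058240/299906673 = 0.02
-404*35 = -14140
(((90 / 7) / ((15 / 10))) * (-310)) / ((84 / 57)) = -88350/49 = -1803.06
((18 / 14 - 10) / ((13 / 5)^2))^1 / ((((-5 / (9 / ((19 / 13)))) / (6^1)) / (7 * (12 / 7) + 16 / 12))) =219600/1729 = 127.01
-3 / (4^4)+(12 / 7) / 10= 1431/8960 = 0.16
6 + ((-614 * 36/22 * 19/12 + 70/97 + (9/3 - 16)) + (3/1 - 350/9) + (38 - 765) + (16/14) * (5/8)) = -158592565/67221 = -2359.27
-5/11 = -0.45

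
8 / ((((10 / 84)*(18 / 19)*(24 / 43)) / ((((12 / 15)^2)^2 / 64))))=0.81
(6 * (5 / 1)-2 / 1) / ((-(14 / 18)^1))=-36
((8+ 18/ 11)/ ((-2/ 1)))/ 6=-53/66 = -0.80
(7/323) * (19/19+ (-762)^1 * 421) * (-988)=116771564/17 = 6868915.53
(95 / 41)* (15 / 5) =285/41 = 6.95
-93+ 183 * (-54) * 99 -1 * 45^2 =-980436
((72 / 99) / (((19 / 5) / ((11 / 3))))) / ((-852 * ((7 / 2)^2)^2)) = -160/29150541 = 0.00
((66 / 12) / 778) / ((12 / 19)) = 209/18672 = 0.01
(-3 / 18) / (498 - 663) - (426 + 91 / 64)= -13540693/31680 = -427.42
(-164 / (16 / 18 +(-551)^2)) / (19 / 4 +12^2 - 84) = -5904/707696003 = 0.00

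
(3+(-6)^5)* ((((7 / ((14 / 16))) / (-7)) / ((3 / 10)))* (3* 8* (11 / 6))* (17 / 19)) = 155045440/133 = 1165755.19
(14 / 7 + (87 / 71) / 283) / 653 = 40273/13120729 = 0.00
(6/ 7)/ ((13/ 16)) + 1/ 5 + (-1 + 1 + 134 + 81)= 98396/455 = 216.25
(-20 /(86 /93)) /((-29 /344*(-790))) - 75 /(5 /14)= -481854/2291 = -210.32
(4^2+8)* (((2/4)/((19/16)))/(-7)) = -192/133 = -1.44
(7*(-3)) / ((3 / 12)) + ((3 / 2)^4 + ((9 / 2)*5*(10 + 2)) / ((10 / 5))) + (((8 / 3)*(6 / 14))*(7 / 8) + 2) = 945/16 = 59.06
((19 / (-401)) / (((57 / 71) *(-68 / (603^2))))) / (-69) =-2868471/627164 = -4.57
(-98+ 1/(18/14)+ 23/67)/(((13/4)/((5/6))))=-24.84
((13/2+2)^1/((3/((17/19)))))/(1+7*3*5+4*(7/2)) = 289/13680 = 0.02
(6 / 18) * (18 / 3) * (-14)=-28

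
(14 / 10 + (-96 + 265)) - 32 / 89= 75668/445 = 170.04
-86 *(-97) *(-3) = -25026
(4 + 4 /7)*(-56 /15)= -17.07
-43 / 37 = -1.16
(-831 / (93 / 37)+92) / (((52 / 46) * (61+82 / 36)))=-117783/35309 = -3.34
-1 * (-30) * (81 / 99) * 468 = 126360/11 = 11487.27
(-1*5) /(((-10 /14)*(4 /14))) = 49/2 = 24.50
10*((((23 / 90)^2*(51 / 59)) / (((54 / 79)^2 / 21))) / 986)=23110423/898069680 = 0.03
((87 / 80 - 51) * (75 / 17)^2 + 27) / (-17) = 4367277/78608 = 55.56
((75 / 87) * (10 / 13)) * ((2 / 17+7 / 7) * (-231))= -1097250/6409 = -171.20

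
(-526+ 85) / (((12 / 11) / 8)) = -3234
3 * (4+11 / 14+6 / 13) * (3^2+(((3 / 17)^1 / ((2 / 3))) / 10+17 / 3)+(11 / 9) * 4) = 11444911/37128 = 308.26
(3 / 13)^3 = 27/2197 = 0.01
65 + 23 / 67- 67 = -111/67 = -1.66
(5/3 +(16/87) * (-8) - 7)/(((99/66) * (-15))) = 1184/3915 = 0.30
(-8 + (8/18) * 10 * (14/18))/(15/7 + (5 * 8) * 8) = -2576/182655 = -0.01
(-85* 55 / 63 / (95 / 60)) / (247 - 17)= -0.20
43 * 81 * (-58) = -202014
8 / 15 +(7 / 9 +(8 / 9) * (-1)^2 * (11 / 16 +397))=31933/90 = 354.81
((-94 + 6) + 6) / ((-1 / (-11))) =-902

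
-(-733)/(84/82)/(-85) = -30053/3570 = -8.42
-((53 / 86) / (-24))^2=-2809/4260096 = 0.00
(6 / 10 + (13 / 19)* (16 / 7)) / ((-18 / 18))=-1439/665 = -2.16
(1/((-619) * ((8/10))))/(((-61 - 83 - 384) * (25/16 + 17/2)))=5/13154988 = 0.00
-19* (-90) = 1710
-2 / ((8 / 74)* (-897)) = 37/1794 = 0.02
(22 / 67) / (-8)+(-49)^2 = 2400.96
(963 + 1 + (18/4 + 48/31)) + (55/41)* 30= 2568163/2542 = 1010.29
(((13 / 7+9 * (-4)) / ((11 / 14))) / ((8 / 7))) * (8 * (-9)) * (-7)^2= 1475586/11 = 134144.18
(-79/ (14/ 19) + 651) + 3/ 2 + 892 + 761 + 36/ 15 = 77024/35 = 2200.69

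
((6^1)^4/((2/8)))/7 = 5184/7 = 740.57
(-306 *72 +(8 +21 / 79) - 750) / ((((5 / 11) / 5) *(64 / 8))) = -19790375/632 = -31313.88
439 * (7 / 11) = 3073/11 = 279.36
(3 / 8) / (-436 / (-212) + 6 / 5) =795/6904 = 0.12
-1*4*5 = -20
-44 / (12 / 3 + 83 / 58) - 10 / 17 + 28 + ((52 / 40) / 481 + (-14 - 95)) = -7108063/79254 = -89.69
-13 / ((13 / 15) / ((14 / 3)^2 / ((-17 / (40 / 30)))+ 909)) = -2082235/153 = -13609.38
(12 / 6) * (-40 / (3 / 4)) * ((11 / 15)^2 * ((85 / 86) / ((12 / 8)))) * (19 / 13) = -2501312/45279 = -55.24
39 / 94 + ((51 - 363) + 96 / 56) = -203895/658 = -309.87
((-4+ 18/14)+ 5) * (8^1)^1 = 128/7 = 18.29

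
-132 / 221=-0.60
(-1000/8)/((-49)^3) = 125/117649 = 0.00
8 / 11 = 0.73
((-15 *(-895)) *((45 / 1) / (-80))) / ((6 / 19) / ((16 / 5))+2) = -2295675/638 = -3598.24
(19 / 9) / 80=19/720 = 0.03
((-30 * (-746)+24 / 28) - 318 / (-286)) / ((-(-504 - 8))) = 22404351/512512 = 43.71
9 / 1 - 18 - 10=-19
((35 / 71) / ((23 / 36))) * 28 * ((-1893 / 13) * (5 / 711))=-37102800/1677091 = -22.12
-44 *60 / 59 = -2640/59 = -44.75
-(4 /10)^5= -32/3125 = -0.01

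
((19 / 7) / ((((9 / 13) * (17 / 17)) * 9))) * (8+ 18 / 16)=18031/4536 = 3.98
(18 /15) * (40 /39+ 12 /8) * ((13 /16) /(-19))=-197/1520 = -0.13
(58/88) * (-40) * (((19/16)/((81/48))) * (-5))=92.76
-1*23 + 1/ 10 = -229/10 = -22.90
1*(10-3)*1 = 7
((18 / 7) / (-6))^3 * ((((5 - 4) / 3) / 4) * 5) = -45/1372 = -0.03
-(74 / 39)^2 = -5476/1521 = -3.60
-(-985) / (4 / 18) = 8865/2 = 4432.50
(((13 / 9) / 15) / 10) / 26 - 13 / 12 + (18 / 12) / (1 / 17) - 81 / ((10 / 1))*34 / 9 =-8347/1350 = -6.18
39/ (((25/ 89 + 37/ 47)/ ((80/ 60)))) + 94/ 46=1303216/25691 = 50.73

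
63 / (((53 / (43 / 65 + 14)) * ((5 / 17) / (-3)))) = -3061989/17225 = -177.76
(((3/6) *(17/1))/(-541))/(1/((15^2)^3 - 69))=-96819726/541 = -178964.37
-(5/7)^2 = -25/49 = -0.51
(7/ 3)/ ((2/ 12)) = 14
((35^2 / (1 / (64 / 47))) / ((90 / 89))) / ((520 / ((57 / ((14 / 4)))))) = 51.66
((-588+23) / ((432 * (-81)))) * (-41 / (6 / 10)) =-115825/104976 = -1.10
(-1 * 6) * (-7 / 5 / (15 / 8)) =112/25 = 4.48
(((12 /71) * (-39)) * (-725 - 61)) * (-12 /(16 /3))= -827658/71 = -11657.15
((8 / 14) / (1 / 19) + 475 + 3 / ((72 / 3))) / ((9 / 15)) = 136075/168 = 809.97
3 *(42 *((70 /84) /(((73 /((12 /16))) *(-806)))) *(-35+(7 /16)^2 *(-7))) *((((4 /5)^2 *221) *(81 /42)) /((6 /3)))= 6.63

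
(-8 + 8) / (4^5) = 0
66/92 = 33/46 = 0.72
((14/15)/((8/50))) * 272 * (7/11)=33320/33 = 1009.70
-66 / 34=-33/17 = -1.94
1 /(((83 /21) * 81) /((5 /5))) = 7/2241 = 0.00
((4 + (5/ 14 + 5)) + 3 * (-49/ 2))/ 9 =-449/63 = -7.13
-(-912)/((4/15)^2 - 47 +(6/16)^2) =-19.49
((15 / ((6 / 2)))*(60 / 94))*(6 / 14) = 450/329 = 1.37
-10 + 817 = 807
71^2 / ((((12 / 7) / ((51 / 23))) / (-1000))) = -149969750/23 = -6520423.91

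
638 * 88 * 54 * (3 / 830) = 4547664/415 = 10958.23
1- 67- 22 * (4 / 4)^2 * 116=-2618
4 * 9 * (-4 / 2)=-72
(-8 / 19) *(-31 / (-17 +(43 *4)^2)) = 248/561773 = 0.00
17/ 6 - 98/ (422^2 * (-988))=747774863/263920488 = 2.83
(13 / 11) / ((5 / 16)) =208/55 = 3.78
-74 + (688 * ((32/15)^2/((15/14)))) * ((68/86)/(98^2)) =-85385722/1157625 = -73.76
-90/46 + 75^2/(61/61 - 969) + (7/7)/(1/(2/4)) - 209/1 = -4814979/22264 = -216.27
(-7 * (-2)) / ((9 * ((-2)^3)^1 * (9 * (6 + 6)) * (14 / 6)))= -1/1296 = 0.00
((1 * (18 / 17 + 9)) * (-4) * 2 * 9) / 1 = -12312/17 = -724.24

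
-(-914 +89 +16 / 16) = 824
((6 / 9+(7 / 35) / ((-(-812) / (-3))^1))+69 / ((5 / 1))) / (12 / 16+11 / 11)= 35239/4263 = 8.27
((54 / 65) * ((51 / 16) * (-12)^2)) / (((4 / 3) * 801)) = 0.36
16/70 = 8/35 = 0.23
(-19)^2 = 361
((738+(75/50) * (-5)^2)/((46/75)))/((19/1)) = 116325/1748 = 66.55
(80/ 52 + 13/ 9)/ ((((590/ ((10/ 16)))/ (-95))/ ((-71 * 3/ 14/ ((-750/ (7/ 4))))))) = -0.01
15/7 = 2.14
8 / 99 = 0.08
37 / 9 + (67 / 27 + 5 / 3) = 223/27 = 8.26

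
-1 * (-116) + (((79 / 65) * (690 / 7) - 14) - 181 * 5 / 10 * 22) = -160997/91 = -1769.20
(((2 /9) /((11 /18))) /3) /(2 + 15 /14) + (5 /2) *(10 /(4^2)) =36371/22704 = 1.60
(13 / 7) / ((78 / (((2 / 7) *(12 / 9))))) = 4/441 = 0.01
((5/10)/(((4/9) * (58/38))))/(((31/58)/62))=171/2 = 85.50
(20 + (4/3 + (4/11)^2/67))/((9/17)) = 40.30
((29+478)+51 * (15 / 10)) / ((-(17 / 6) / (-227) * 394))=794727/6698 = 118.65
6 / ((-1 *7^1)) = -6/7 = -0.86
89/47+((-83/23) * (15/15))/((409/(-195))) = 1597918/442129 = 3.61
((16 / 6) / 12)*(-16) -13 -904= -8285/9 = -920.56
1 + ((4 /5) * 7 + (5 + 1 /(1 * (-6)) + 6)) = 523/30 = 17.43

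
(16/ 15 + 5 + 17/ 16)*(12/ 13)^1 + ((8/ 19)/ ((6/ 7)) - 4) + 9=178907/14820 = 12.07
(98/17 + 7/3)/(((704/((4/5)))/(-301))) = -124313/44880 = -2.77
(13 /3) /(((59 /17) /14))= 3094/177 = 17.48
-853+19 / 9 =-7658/9 = -850.89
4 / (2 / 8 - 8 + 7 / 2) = -16/17 = -0.94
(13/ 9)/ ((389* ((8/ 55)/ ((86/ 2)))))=30745/28008 = 1.10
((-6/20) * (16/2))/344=-3/430 = -0.01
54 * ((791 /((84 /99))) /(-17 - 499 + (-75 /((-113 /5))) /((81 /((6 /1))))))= -102394611/1049044 = -97.61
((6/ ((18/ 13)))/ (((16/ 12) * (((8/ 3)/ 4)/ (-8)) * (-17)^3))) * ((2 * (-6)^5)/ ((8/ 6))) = -454896/4913 = -92.59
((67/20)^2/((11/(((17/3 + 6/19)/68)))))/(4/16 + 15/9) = 139159/2971600 = 0.05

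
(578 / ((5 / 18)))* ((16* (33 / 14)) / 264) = 10404/35 = 297.26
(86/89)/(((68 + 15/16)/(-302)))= -415552/98167 = -4.23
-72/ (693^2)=-8/53361 = 0.00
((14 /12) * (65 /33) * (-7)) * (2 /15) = -637/297 = -2.14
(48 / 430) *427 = 47.67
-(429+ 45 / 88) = -37797/88 = -429.51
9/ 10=0.90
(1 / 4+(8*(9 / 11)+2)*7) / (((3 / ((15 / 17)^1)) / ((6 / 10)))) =7929/748 = 10.60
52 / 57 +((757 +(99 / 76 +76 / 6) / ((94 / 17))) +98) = 18398057/21432 = 858.44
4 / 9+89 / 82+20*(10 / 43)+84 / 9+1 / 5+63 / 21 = 2969399/158670 = 18.71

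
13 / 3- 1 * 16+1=-32/3 = -10.67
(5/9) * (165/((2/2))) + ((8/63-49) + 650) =692.79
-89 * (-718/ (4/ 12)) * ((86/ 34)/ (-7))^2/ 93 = 269.15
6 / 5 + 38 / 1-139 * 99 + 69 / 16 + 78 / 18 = -3291157/240 = -13713.15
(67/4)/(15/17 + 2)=1139/196 = 5.81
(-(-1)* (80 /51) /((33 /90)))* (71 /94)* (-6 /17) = -170400/149413 = -1.14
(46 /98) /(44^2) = 23/94864 = 0.00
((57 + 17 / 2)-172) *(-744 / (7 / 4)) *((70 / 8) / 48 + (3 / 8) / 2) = 468813/28 = 16743.32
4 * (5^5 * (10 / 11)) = 125000/11 = 11363.64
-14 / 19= -0.74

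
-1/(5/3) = -3/5 = -0.60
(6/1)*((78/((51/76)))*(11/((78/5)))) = 8360/17 = 491.76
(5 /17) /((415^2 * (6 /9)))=3/1171130 = 0.00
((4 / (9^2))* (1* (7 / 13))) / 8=7/2106 = 0.00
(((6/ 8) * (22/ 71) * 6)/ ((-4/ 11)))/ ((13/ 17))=-18513/3692 = -5.01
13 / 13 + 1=2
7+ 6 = 13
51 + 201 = 252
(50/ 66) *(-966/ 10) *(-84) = 67620/11 = 6147.27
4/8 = 1/2 = 0.50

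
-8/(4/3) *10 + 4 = -56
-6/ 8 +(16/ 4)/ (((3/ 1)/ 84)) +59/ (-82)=18127/164 = 110.53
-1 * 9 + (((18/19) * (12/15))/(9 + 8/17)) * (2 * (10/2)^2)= -5.00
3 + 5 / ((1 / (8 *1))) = 43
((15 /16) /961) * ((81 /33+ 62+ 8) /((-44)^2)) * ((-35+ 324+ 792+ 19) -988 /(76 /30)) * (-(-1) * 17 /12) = 24049475/654894592 = 0.04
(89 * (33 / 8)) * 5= 1835.62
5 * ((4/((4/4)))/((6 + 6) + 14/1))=10/13 = 0.77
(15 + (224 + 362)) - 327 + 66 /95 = 26096/95 = 274.69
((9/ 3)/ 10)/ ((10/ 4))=3/25 = 0.12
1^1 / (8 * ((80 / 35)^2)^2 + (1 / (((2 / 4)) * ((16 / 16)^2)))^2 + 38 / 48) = 57624/12859027 = 0.00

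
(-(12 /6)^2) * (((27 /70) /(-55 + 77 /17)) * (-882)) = -26.96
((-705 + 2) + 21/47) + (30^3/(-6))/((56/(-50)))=1090735/329 = 3315.30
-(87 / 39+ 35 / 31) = -1354/403 = -3.36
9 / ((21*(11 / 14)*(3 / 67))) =134/11 = 12.18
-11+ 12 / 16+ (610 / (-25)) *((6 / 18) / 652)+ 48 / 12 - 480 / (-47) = 1815791/459660 = 3.95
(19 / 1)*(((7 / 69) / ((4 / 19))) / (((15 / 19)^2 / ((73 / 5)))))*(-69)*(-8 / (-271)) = -133188062/304875 = -436.86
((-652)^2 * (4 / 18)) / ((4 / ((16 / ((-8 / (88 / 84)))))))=-9352288/189 = -49483.01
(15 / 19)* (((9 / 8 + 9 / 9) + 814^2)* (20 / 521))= 397558875/19798 = 20080.76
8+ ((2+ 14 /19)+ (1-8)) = 71/19 = 3.74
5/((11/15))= 75/11 = 6.82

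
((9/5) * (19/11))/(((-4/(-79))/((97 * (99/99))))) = 1310373/220 = 5956.24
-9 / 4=-2.25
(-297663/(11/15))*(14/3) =-20836410/11 = -1894219.09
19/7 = 2.71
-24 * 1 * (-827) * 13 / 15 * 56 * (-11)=-52980928/5 = -10596185.60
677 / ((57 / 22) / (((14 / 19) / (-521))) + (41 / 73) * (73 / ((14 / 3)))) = -208516/561537 = -0.37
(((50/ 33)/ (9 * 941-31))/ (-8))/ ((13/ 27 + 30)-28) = -225/24875224 = 0.00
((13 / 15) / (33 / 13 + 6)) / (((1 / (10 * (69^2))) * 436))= 89401/8066 = 11.08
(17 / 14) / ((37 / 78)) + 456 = 118767/259 = 458.56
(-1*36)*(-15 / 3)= 180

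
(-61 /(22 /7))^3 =-7311.65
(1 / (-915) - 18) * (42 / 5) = -230594/1525 = -151.21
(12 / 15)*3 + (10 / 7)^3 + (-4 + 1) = 3971/1715 = 2.32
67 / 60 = 1.12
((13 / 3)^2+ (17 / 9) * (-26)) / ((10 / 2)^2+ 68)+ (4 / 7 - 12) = -22957/1953 = -11.75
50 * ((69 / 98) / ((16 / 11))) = 18975/784 = 24.20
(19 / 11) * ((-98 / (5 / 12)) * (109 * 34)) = -82806864/55 = -1505579.35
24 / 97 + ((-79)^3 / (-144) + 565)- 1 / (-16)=6965129/1746 = 3989.19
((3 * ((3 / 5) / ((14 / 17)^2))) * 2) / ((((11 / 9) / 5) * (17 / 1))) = 1377/1078 = 1.28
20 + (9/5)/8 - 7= 529/40 = 13.22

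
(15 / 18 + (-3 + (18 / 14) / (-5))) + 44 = 8731/210 = 41.58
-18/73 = -0.25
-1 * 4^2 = -16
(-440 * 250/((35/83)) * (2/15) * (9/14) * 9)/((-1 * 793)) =9860400/38857 = 253.76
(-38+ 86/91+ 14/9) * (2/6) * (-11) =319814/2457 = 130.16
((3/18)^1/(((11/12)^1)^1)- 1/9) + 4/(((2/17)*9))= 127/33 = 3.85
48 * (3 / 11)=144/11 = 13.09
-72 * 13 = -936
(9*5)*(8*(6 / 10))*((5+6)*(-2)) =-4752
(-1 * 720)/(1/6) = -4320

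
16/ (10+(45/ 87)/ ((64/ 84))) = 7424/4955 = 1.50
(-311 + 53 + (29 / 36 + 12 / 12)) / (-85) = 9223/3060 = 3.01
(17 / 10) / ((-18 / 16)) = -68/45 = -1.51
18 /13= 1.38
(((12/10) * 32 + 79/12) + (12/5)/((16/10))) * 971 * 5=2708119/12 = 225676.58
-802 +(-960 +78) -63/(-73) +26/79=-9704753/5767 = -1682.81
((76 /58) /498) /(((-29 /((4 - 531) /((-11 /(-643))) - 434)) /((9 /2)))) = 19587195/1535666 = 12.75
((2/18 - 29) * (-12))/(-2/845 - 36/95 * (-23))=8348600/209841 = 39.79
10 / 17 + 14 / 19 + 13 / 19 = 2.01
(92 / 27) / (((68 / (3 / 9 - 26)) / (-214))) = 378994/1377 = 275.23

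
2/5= 0.40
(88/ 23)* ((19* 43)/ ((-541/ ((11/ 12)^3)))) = -11961697/2687688 = -4.45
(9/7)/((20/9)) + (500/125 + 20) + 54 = 11001/140 = 78.58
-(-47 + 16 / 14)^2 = -103041/49 = -2102.88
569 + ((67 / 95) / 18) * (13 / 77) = 74921101/131670 = 569.01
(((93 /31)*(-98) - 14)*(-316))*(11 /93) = 1070608/93 = 11511.91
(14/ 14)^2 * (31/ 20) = 1.55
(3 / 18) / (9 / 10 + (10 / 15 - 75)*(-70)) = 5/156127 = 0.00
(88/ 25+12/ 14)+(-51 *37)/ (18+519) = 27039/31325 = 0.86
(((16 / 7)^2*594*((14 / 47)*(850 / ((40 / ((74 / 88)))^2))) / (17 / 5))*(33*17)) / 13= 18851130/4277 = 4407.56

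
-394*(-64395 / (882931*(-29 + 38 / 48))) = -608919120/597744287 = -1.02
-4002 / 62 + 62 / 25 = -48103/775 = -62.07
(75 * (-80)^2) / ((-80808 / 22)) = -130.68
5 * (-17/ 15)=-5.67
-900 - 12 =-912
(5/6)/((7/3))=0.36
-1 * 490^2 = -240100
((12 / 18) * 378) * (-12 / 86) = -1512/43 = -35.16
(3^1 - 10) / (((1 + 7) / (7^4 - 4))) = -2097.38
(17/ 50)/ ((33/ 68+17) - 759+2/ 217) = -125426/273541375 = 0.00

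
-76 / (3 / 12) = -304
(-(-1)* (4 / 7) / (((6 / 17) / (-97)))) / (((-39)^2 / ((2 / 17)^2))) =-776/542997 = 0.00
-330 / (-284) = 165/142 = 1.16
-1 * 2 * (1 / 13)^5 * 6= -12/371293 = 0.00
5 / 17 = 0.29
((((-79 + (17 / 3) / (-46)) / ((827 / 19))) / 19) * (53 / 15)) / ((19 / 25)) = -2893535/6505182 = -0.44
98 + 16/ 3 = 310/3 = 103.33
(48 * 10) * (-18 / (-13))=8640/13 = 664.62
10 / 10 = 1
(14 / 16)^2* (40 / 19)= 245/152 = 1.61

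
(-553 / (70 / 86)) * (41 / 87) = -320.18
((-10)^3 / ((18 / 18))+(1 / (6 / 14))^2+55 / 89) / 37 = -796144/29637 = -26.86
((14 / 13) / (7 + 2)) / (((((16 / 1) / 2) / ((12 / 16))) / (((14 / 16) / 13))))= 49/64896 = 0.00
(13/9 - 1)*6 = 8/3 = 2.67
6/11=0.55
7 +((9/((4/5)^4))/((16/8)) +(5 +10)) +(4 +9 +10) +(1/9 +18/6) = 272321/4608 = 59.10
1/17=0.06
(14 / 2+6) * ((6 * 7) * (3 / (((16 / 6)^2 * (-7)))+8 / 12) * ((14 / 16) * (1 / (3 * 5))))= 14833/768 = 19.31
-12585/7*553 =-994215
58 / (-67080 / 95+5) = -1102/13321 = -0.08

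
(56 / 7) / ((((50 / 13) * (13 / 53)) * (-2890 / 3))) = -318/36125 = -0.01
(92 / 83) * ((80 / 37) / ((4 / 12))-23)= -56212/3071 = -18.30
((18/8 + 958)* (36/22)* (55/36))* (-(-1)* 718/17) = 101391.10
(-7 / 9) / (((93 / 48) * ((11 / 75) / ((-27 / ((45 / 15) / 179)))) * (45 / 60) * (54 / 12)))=4009600/3069 = 1306.48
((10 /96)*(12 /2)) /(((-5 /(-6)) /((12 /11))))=0.82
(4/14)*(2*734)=419.43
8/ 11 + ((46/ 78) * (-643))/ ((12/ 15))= -812147/1716 = -473.28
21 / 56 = 3/8 = 0.38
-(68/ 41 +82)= -3430/41 = -83.66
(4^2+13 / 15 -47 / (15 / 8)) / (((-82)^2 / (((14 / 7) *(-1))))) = 1/410 = 0.00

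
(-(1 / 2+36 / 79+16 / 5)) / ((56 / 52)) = -6097/1580 = -3.86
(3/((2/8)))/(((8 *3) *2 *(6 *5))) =1/120 = 0.01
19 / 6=3.17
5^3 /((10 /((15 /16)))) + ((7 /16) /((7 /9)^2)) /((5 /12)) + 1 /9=136741/10080 = 13.57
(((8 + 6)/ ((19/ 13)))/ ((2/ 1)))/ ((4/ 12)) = 273/19 = 14.37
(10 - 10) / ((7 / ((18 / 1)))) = 0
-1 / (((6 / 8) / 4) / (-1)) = 16/3 = 5.33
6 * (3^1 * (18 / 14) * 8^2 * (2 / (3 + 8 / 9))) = 186624/245 = 761.73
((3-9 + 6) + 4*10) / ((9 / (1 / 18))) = 20/81 = 0.25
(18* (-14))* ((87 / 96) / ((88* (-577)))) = 1827/406208 = 0.00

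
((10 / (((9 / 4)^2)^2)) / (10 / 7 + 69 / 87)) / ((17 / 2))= 1039360/50303187 = 0.02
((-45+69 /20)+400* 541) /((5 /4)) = 173086.76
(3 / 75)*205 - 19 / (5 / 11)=-168/5 = -33.60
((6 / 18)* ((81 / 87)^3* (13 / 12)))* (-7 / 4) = -199017/390224 = -0.51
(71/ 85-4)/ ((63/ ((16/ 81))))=-4304/433755 = -0.01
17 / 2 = 8.50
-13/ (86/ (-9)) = 117/86 = 1.36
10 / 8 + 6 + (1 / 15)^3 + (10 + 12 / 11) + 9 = 4060169/148500 = 27.34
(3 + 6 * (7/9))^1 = 23/3 = 7.67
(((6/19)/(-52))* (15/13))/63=-5/44954 = 0.00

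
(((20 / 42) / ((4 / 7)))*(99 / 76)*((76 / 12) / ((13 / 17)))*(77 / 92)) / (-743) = -71995/7109024 = -0.01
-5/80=-1/16 = -0.06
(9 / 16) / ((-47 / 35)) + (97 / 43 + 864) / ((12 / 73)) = 511164641/97008 = 5269.30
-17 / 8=-2.12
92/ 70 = 46/35 = 1.31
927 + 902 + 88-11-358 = 1548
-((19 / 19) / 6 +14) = -85/6 = -14.17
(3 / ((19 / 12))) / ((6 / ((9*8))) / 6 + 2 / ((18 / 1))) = 288/19 = 15.16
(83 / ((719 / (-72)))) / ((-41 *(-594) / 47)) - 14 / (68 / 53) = -361441933/33075438 = -10.93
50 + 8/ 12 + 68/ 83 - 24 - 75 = -11831/249 = -47.51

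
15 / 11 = 1.36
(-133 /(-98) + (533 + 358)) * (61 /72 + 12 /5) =2897.68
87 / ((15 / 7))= 203/5 = 40.60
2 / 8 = 0.25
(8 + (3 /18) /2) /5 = 1.62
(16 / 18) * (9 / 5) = 8/5 = 1.60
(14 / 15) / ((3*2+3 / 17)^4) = 167042/260465625 = 0.00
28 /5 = 5.60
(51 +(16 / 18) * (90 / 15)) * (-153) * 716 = -6171204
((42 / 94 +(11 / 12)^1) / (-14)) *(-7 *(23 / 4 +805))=17687/32 = 552.72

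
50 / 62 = 25/31 = 0.81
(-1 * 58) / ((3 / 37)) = -2146/3 = -715.33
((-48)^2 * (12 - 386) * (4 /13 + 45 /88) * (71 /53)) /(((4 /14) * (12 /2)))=-380002224/689 = -551527.18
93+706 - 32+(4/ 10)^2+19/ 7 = 134728/175 = 769.87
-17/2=-8.50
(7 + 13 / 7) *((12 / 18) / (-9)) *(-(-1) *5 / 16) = -155/756 = -0.21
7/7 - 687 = -686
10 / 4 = 5/2 = 2.50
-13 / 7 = -1.86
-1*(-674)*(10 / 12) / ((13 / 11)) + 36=19939/39 = 511.26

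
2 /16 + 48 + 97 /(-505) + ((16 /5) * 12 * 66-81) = 2021077/808 = 2501.33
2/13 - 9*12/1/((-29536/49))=2459/7384 = 0.33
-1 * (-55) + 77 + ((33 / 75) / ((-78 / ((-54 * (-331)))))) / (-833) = 35768469/270725 = 132.12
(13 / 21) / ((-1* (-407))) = 13/8547 = 0.00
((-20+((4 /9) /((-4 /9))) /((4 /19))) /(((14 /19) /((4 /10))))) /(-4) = 3.36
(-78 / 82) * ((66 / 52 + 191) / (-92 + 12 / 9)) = 44991/22304 = 2.02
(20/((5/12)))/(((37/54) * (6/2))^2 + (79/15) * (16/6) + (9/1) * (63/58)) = 2255040/1317583 = 1.71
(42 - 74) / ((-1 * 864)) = 1/27 = 0.04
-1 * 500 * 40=-20000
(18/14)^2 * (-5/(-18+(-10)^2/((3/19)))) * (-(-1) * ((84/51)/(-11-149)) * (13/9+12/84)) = 675/3075436 = 0.00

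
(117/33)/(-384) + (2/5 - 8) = -53569/7040 = -7.61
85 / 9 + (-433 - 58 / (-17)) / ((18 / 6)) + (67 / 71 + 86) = -508475/10863 = -46.81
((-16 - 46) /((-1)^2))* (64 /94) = -1984/47 = -42.21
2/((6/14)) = 14/3 = 4.67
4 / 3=1.33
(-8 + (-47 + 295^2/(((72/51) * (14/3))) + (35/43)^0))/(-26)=-1473377/2912 = -505.97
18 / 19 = 0.95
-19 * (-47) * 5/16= 4465/16 = 279.06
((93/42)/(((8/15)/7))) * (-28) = -813.75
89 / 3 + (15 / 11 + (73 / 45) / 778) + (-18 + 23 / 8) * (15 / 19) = 558779783/29268360 = 19.09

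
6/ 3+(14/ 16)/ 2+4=103/16 = 6.44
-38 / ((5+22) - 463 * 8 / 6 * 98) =114/181415 = 0.00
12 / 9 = 4/3 = 1.33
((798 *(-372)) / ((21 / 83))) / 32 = -146661/4 = -36665.25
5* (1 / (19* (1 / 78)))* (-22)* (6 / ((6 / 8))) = -68640/19 = -3612.63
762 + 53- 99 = 716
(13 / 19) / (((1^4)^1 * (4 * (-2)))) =-13/152 = -0.09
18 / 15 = 6/5 = 1.20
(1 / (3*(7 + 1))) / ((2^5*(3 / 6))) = 1/384 = 0.00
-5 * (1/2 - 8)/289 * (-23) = -1725/578 = -2.98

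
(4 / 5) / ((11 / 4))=16/55 = 0.29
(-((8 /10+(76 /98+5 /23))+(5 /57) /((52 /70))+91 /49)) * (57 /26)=-31467901/3809260 = -8.26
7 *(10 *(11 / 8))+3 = 397/4 = 99.25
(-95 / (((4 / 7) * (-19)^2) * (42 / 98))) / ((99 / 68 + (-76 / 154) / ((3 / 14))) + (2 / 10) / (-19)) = 229075/182839 = 1.25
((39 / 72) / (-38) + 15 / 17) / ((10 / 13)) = 174967/155040 = 1.13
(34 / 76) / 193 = 17/7334 = 0.00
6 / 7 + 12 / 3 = 34/7 = 4.86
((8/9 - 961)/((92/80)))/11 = -172820/2277 = -75.90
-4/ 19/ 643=-4/12217 = 0.00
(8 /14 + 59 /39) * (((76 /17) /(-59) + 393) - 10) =218537537/273819 = 798.11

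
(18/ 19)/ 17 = 18/323 = 0.06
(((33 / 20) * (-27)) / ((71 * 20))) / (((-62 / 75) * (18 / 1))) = 297/140864 = 0.00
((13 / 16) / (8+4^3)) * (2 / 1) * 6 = 13/96 = 0.14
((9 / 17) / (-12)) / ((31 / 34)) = -3/62 = -0.05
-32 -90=-122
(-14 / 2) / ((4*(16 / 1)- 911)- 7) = 1/122 = 0.01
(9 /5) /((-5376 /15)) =-9/1792 = -0.01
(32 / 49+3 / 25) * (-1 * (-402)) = 380694/1225 = 310.77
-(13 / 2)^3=-2197/8 = -274.62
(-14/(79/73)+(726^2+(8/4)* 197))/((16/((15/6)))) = 52086385/632 = 82415.17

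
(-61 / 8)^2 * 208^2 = 2515396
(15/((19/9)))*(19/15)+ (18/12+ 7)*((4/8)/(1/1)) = 53/4 = 13.25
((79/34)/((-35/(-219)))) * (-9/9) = -17301/1190 = -14.54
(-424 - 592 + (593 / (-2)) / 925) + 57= -1774743/1850 = -959.32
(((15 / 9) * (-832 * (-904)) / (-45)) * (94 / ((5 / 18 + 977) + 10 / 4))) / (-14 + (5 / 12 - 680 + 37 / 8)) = 282800128/72902815 = 3.88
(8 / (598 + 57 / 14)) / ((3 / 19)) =2128/25287 = 0.08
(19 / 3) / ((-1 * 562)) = -19/1686 = -0.01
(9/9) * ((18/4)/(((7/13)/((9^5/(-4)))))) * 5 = -34543665/56 = -616851.16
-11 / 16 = -0.69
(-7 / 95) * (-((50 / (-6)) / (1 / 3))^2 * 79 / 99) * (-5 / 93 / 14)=-49375/349866 = -0.14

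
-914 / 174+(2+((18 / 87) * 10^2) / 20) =-193/87 = -2.22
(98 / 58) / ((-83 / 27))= -1323/2407 = -0.55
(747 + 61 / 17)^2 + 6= 162819334/289 = 563388.70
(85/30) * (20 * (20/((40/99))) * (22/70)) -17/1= 6052/7 = 864.57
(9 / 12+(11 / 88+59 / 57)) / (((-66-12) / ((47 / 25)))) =-3149/68400 = -0.05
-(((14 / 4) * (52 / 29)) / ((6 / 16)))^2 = -2119936/7569 = -280.08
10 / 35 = 2/7 = 0.29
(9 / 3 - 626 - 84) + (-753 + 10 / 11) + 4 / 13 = -208606/143 = -1458.78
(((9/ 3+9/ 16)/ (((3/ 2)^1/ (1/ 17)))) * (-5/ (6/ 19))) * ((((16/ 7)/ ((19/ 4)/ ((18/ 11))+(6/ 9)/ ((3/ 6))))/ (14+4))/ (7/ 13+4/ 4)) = -4693/108885 = -0.04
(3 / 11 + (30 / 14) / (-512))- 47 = -1842341/39424 = -46.73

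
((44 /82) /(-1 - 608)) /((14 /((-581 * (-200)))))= -182600/24969 = -7.31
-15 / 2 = -7.50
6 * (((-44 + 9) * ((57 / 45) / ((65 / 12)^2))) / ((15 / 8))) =-102144/21125 = -4.84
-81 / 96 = -27/32 = -0.84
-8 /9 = -0.89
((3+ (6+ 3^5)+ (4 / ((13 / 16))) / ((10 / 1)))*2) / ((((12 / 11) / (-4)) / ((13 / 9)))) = -361064/135 = -2674.55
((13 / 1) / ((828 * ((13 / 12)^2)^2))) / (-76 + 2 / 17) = -1632/10864165 = 0.00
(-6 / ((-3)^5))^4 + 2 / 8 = 43046785/172186884 = 0.25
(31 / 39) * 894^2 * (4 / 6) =5505848/13 = 423526.77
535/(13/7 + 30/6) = 3745/48 = 78.02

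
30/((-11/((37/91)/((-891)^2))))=-370/264891627 = 0.00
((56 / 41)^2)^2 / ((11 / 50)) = 491724800/31083371 = 15.82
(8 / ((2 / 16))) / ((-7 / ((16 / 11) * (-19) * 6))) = 116736/77 = 1516.05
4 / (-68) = -1/17 = -0.06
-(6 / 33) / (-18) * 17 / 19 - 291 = -547354/1881 = -290.99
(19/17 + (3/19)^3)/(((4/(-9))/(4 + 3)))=-2059785/116603 = -17.66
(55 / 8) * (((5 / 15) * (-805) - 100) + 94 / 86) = -1302785/516 = -2524.78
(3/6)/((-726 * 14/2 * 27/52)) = -13/68607 = 0.00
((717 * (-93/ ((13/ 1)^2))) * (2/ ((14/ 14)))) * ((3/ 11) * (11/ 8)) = -200043/676 = -295.92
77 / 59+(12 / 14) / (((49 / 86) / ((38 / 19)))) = 87299/20237 = 4.31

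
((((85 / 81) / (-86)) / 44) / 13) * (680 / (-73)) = 7225/36359037 = 0.00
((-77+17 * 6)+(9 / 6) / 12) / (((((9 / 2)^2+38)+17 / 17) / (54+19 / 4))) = 24.91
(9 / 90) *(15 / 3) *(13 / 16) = 13/32 = 0.41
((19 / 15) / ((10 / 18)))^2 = 3249/625 = 5.20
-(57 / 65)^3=-185193/274625 = -0.67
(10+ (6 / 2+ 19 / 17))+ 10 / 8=1045/68 = 15.37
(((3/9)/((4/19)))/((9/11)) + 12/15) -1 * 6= -1763/540 = -3.26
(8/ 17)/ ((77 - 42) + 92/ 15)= 120/10489 = 0.01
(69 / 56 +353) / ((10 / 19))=376903/560 = 673.04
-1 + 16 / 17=-1/17 = -0.06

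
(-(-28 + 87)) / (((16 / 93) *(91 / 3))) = -16461/1456 = -11.31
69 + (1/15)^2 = 69.00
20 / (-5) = -4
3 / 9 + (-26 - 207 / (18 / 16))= -629/3 = -209.67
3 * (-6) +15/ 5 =-15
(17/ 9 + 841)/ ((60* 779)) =3793/210330 = 0.02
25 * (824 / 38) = 542.11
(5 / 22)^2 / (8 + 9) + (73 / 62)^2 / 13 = 5637039/51396202 = 0.11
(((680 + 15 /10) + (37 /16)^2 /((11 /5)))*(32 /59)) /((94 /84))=40444929/122012 = 331.48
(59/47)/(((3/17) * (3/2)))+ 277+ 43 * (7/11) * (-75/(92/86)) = -350313113/214038 = -1636.69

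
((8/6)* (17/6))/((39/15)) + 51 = 6137/117 = 52.45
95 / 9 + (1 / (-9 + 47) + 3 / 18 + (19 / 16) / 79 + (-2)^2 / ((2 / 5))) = 4487921/216144 = 20.76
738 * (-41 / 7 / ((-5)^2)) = -172.90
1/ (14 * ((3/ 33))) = 11/14 = 0.79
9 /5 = 1.80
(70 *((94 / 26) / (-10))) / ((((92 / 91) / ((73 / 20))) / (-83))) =13953877/1840 = 7583.63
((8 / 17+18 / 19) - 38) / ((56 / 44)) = -9284/323 = -28.74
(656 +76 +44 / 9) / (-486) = -3316/2187 = -1.52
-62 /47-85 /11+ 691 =352570/517 = 681.95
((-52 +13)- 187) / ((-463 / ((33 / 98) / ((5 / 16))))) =59664/113435 = 0.53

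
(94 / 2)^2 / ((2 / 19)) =41971/2 = 20985.50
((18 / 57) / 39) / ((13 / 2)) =4/3211 = 0.00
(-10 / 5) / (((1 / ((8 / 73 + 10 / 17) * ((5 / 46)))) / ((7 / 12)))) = -15155/171258 = -0.09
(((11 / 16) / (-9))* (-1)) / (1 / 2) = 11/72 = 0.15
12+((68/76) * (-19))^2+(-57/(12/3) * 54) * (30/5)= -4316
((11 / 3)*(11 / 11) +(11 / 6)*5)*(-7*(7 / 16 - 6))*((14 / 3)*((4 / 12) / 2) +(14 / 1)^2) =84956641/864 = 98329.45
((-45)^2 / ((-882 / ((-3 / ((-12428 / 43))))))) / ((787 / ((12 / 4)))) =-87075/958521928 = 0.00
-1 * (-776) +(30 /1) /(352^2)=48074767/61952 = 776.00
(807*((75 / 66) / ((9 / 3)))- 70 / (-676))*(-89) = -50592495/1859 = -27214.90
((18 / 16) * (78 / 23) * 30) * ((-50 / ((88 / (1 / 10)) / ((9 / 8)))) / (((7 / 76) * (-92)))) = 4501575/5213824 = 0.86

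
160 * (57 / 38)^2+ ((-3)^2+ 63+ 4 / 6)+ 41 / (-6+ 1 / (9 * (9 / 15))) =200465/471 = 425.62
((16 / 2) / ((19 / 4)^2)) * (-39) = -4992/361 = -13.83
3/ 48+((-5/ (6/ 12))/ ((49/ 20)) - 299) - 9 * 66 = -703263/784 = -897.02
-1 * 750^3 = -421875000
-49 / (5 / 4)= -196/5 = -39.20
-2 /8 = -1/4 = -0.25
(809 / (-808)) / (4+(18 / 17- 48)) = 13753/589840 = 0.02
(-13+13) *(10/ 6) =0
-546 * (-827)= 451542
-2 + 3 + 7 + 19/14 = 131/14 = 9.36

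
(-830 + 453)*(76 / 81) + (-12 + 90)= -22334/81 = -275.73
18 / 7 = 2.57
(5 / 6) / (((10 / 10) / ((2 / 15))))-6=-5.89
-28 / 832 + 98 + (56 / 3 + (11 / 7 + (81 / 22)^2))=69638969/528528 = 131.76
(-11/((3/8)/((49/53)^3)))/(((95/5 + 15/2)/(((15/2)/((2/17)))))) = -440007260/7890481 = -55.76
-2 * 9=-18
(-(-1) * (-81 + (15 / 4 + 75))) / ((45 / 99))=-99/20 = -4.95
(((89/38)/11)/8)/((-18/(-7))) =623/60192 = 0.01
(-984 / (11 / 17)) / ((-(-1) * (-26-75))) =16728/1111 = 15.06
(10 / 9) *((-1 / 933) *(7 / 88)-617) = -253290875/369468 = -685.56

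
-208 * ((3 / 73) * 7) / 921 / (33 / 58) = -84448/739563 = -0.11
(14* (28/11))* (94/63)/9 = 5264/891 = 5.91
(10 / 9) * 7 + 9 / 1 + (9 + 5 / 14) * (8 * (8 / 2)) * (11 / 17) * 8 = 1678001/1071 = 1566.76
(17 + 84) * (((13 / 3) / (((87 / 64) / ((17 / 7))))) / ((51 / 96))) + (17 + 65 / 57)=51721162/34713 = 1489.97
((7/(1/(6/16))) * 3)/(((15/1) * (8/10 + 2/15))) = 9/16 = 0.56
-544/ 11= -49.45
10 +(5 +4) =19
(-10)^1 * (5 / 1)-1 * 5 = -55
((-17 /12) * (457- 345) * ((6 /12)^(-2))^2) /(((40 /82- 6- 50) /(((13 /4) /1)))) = 253708/1707 = 148.63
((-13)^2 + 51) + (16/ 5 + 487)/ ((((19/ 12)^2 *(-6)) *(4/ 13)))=10838/95 = 114.08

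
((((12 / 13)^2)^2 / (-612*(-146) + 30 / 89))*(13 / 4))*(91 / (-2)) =-269136/223991417 = 0.00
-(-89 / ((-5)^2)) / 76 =89/1900 = 0.05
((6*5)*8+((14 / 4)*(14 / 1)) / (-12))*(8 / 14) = 2831/21 = 134.81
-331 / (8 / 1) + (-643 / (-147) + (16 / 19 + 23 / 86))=-34484077/960792 = -35.89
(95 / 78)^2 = 9025/6084 = 1.48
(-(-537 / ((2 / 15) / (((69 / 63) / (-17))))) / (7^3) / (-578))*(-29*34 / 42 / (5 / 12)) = -358179/4857223 = -0.07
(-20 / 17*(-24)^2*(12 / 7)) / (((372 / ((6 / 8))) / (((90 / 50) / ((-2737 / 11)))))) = 171072/10096793 = 0.02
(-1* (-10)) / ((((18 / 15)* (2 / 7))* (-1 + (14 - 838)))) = -7/198 = -0.04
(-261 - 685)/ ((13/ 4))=-3784/13 = -291.08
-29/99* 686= -19894/99 = -200.95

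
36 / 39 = 12/13 = 0.92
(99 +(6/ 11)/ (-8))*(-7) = -30471/44 = -692.52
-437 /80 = -5.46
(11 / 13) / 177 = 11/2301 = 0.00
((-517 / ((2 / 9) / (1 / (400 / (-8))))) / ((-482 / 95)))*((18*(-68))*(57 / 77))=70090677/8435 = 8309.51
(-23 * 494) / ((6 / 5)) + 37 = -28294/3 = -9431.33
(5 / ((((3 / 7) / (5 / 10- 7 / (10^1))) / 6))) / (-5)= 14/5 = 2.80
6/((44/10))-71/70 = 269/770 = 0.35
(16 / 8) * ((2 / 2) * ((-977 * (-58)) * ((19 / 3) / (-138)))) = -1076654/207 = -5201.23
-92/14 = -46/7 = -6.57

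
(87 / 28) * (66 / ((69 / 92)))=1914/7 = 273.43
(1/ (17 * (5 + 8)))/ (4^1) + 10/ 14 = 0.72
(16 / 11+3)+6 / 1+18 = 313/11 = 28.45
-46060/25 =-9212/5 = -1842.40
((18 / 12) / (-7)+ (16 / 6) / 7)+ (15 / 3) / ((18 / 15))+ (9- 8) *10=43/3 = 14.33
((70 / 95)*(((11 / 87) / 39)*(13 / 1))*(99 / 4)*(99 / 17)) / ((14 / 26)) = 155727/18734 = 8.31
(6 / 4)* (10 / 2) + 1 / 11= 7.59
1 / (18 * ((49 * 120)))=1/105840 = 0.00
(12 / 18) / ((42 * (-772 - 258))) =-1/64890 = 0.00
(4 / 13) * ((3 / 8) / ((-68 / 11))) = -33/1768 = -0.02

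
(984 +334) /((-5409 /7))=-9226/5409 = -1.71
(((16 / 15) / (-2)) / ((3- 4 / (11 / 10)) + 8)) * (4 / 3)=-352/3645 = -0.10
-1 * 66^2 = -4356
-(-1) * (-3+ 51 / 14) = 9/14 = 0.64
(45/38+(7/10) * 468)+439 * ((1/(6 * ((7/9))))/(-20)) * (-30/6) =1874247/5320 = 352.30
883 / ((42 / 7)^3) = 883/216 = 4.09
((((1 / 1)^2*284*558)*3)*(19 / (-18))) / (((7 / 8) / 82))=-329199168/7 = -47028452.57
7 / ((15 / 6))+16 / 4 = 6.80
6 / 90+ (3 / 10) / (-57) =7/114 = 0.06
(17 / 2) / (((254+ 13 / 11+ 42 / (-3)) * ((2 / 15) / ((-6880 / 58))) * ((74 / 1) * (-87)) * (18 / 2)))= 402050/742980609 = 0.00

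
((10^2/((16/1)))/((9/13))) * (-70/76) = -11375/1368 = -8.32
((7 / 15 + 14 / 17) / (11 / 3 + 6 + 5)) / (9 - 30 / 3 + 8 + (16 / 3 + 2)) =987/160820 = 0.01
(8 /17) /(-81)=-8/1377 = -0.01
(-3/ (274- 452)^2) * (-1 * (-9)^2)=243/31684 = 0.01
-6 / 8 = -3/4 = -0.75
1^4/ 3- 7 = -20/3 = -6.67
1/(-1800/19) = -19/1800 = -0.01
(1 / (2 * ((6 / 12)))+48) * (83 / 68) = 4067/68 = 59.81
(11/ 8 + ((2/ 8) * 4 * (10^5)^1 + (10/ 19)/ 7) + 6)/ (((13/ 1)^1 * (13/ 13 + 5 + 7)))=106407927/179816 = 591.76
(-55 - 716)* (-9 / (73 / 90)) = 624510/73 = 8554.93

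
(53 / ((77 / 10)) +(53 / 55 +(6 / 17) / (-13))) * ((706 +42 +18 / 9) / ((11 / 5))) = 498998250/187187 = 2665.77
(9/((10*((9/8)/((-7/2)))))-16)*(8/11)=-752/55 = -13.67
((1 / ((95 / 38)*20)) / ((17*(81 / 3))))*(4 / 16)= 1/91800 = 0.00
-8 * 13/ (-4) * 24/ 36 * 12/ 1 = 208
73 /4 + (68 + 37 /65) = 86.82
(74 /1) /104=37/52 = 0.71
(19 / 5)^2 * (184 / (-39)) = -66424/975 = -68.13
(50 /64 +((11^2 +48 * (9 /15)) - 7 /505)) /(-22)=-2433169/355520 = -6.84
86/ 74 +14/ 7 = 117/37 = 3.16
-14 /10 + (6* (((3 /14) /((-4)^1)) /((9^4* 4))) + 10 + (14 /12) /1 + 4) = 5620099/408240 = 13.77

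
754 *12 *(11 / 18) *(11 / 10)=91234/15 = 6082.27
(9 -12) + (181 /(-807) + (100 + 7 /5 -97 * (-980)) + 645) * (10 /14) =55222996/807 = 68429.98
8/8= 1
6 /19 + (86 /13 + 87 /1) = 23201/247 = 93.93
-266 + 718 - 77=375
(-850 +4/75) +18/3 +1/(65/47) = -822143/975 = -843.22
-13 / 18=-0.72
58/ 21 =2.76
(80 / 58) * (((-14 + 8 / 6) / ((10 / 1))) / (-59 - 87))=0.01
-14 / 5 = -2.80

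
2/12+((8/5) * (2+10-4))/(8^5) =1283/7680 = 0.17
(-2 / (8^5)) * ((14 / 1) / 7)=-1/8192 = 0.00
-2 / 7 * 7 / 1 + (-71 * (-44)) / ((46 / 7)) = 10888/23 = 473.39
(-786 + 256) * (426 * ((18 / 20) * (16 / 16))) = -203202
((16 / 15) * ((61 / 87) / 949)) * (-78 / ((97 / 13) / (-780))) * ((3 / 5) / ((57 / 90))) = 23751936/3901631 = 6.09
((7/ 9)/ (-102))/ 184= -7/168912 = 0.00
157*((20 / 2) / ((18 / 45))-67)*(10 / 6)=-10990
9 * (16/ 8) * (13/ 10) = 117/5 = 23.40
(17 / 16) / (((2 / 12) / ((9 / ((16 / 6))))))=1377/64 = 21.52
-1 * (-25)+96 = 121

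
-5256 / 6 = -876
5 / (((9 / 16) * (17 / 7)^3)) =27440/44217 = 0.62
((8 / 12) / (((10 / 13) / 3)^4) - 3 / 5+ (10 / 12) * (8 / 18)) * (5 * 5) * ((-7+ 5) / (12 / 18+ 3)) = -20789969/9900 = -2100.00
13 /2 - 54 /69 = 263/46 = 5.72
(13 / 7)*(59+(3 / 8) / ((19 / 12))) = 29263/266 = 110.01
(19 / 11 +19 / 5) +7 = 689/55 = 12.53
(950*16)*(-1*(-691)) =10503200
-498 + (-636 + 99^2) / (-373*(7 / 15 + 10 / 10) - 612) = -8795703/17386 = -505.91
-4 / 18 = -2/9 = -0.22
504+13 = 517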